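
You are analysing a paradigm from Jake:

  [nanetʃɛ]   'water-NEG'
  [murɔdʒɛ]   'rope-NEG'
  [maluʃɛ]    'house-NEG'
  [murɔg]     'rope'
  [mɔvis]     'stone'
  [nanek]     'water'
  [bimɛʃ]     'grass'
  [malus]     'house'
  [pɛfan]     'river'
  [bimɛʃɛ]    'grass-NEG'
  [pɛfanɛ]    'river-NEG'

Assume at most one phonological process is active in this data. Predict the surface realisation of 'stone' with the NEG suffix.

[mɔviʃɛ]

The stem for 'house' ends in [ʃ] in [maluʃɛ] but [s] in [malus].
But 'grass' keeps [ʃ] in both environments ([bimɛʃɛ], [bimɛʃ]), so there is no rule changing /ʃ/ to [s] in isolation.
The underlying segment must be /s/; /k/, /g/ and /s/ become palato-alveolar [tʃ], [dʒ] and [ʃ] before a front vowel, yielding [ʃ] there.
From [mɔvis] the stem 'stone' is /mɔvis/; before a front vowel this yields [mɔviʃɛ].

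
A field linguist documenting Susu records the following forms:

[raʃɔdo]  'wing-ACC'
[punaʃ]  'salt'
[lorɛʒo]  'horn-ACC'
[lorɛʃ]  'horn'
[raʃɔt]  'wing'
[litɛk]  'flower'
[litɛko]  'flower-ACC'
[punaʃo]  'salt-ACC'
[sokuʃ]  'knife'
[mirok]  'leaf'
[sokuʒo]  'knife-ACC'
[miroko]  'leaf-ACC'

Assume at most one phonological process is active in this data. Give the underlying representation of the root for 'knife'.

/sokuʒ/

The stem for 'knife' ends in [ʃ] in [sokuʃ] but [ʒ] in [sokuʒo].
The stem 'salt' ([punaʃ], [punaʃo]) shows [ʃ] unchanged in both environments, so [ʃ] cannot be basic with [ʒ] derived before the ACC suffix.
The underlying segment must be /ʒ/; voiced obstruents become voiceless word-finally, yielding [ʃ] there.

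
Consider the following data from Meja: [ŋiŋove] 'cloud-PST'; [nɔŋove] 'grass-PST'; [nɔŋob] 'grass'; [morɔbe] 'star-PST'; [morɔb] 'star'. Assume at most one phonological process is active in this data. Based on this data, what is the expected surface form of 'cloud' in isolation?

The root 'grass' surfaces as [nɔŋove] and [nɔŋob], with a stem-final [v] ~ [b] alternation.
If /b/ were underlying and a rule turned it into [v] before the PST suffix, 'star' would also alternate; but it has [b] in both [morɔbe] and [morɔb].
So /v/ is underlying, and a rule of word-final hardening — voiced fricatives become stops word-finally — gives [b].
From [ŋiŋove] the stem 'cloud' is /ŋiŋov/; word-finally this yields [ŋiŋob].

[ŋiŋob]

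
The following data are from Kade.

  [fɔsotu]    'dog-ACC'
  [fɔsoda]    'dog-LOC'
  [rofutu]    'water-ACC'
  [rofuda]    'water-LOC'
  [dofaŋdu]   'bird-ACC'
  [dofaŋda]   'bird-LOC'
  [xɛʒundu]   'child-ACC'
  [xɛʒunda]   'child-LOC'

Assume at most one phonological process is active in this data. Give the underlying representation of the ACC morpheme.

/-tu/

The ACC morpheme has two allomorphs, [-du] and [-tu].
The LOC suffix, which begins with [d], is invariant after every stem; so [d] is not altered by any rule here.
The ACC suffix is therefore /-tu/ underlyingly, with post-nasal voicing: voiceless stops become voiced after a nasal.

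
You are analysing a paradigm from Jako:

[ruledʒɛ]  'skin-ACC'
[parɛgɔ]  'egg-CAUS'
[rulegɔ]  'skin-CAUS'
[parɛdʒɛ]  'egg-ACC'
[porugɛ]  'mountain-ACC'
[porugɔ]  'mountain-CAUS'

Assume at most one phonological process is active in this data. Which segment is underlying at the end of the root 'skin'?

/dʒ/

In [ruledʒɛ] and [rulegɔ] the final segment of 'skin' alternates: [dʒ] ~ [g].
The stem 'mountain' ([porugɛ], [porugɔ]) shows [g] unchanged in both environments, so [g] cannot be basic with [dʒ] derived before the ACC suffix.
Therefore /dʒ/ is basic and [g] is derived by depalatalization (palato-alveolar /dʒ/ becomes [g] when no front vowel follows).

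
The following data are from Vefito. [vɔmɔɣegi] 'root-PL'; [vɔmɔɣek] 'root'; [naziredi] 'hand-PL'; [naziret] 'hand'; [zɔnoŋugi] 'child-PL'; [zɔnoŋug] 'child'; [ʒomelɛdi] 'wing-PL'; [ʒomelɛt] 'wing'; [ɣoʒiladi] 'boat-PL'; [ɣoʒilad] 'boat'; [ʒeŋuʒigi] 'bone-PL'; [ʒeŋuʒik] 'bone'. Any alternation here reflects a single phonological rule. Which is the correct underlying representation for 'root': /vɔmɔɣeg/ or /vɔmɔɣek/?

/vɔmɔɣek/

In [vɔmɔɣegi] and [vɔmɔɣek] the final segment of 'root' alternates: [g] ~ [k].
If /g/ were underlying and a rule turned it into [k] in isolation, 'child' would also alternate; but it has [g] in both [zɔnoŋugi] and [zɔnoŋug].
The underlying segment must be /k/; voiceless stops become voiced between vowels, yielding [g] there.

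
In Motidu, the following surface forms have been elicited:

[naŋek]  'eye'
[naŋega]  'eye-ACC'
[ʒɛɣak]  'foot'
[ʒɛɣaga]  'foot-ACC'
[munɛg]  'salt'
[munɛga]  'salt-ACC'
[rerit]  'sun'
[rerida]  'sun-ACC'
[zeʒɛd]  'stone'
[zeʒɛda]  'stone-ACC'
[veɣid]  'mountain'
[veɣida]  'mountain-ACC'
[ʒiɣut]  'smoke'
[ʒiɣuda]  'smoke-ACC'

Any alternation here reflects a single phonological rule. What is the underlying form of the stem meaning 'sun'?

The root 'sun' surfaces as [rerit] and [rerida], with a stem-final [t] ~ [d] alternation.
The stem 'mountain' ([veɣid], [veɣida]) shows [d] unchanged in both environments, so [d] cannot be basic with [t] derived in isolation.
So /t/ is underlying, and a rule of intervocalic voicing — voiceless stops become voiced between vowels — gives [d].

/rerit/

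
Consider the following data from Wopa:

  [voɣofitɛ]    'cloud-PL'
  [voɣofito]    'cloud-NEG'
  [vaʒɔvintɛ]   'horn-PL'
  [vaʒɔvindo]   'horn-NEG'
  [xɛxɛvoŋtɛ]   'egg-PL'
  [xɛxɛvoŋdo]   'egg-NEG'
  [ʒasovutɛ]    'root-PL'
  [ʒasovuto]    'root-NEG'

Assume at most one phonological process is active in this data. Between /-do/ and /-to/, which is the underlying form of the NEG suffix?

/-do/

The NEG suffix surfaces as [-do] and [-to], depending on the final segment of the stem.
By contrast the PL suffix keeps its initial [t] throughout — that segment must be underlying.
So the underlying form is /-do/, and voiced stops become voiceless after a vowel.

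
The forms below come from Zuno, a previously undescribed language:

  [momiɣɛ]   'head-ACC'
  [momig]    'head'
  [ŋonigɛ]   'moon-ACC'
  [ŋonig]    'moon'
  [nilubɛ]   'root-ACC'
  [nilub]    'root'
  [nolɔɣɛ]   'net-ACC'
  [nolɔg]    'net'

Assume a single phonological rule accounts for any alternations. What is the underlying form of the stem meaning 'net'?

/nolɔɣ/

'net' shows [ɣ] ~ [g] at the end of the stem ([nolɔɣɛ] vs [nolɔg]).
The stem 'moon' ([ŋonigɛ], [ŋonig]) shows [g] unchanged in both environments, so [g] cannot be basic with [ɣ] derived before the ACC suffix.
The underlying segment must be /ɣ/; voiced fricatives become stops word-finally, yielding [g] there.
So 'net' = /nolɔɣ/.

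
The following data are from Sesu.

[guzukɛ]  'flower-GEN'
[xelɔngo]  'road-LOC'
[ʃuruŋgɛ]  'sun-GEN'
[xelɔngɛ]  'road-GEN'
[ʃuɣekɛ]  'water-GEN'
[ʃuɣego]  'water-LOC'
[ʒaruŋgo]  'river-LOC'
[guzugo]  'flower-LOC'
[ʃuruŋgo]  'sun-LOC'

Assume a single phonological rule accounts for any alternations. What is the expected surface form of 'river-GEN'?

The GEN morpheme has two allomorphs, [-gɛ] and [-kɛ].
By contrast the LOC suffix keeps its initial [g] throughout — that segment must be underlying.
So the underlying form is /-kɛ/, and voiceless stops become voiced after a nasal.
After 'river', which ends in a nasal, the suffix surfaces as [-gɛ], giving [ʒaruŋgɛ].

[ʒaruŋgɛ]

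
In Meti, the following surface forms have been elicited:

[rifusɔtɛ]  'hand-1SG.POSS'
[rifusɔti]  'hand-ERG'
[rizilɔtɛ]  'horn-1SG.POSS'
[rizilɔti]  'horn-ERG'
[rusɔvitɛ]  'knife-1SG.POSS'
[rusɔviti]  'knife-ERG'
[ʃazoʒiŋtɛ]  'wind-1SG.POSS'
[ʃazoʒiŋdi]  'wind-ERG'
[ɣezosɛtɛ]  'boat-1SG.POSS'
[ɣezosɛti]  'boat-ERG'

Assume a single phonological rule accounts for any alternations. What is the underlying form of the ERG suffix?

The ERG suffix surfaces as [-di] and [-ti], depending on the final segment of the stem.
The 1SG.POSS suffix, which begins with [t], is invariant after every stem; so [t] is not altered by any rule here.
The ERG suffix is therefore /-di/ underlyingly, with post-vocalic devoicing: voiced stops become voiceless after a vowel.

/-di/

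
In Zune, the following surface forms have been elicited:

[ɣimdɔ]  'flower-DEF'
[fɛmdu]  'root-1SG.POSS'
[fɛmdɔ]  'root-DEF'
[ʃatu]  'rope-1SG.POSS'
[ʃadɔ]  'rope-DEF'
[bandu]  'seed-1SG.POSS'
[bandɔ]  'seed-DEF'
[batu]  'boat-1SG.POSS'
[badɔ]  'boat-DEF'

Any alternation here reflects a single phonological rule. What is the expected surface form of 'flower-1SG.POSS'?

[ɣimdu]

The 1SG.POSS suffix surfaces as [-du] and [-tu], depending on the final segment of the stem.
By contrast the DEF suffix keeps its initial [d] throughout — that segment must be underlying.
The 1SG.POSS suffix is therefore /-tu/ underlyingly, with post-nasal voicing: voiceless stops become voiced after a nasal.
After 'flower', which ends in a nasal, the suffix surfaces as [-du], giving [ɣimdu].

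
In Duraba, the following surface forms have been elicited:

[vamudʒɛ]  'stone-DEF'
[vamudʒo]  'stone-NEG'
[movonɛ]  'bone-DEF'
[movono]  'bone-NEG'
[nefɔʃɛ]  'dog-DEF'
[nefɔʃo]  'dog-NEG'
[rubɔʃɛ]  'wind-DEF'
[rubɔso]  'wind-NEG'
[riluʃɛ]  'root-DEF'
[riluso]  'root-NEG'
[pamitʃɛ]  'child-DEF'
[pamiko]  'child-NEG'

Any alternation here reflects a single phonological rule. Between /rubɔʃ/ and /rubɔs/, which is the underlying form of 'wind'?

/rubɔs/

The stem for 'wind' ends in [ʃ] in [rubɔʃɛ] but [s] in [rubɔso].
The stem 'dog' ([nefɔʃɛ], [nefɔʃo]) shows [ʃ] unchanged in both environments, so [ʃ] cannot be basic with [s] derived before the NEG suffix.
The underlying segment must be /s/; /k/ and /s/ become palato-alveolar [tʃ] and [ʃ] before a front vowel, yielding [ʃ] there.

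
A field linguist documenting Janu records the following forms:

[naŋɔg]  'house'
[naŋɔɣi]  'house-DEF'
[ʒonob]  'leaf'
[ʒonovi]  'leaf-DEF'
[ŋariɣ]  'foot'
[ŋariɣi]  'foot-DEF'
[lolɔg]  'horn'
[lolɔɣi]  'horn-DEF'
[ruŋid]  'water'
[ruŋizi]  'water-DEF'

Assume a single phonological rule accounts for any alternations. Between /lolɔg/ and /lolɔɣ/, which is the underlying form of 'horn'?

'horn' shows [g] ~ [ɣ] at the end of the stem ([lolɔg] vs [lolɔɣi]).
If /ɣ/ were underlying and a rule turned it into [g] in isolation, 'foot' would also alternate; but it has [ɣ] in both [ŋariɣ] and [ŋariɣi].
The alternation reflects intervocalic spirantization: voiced stops become fricatives between vowels. /g/ is underlying.

/lolɔg/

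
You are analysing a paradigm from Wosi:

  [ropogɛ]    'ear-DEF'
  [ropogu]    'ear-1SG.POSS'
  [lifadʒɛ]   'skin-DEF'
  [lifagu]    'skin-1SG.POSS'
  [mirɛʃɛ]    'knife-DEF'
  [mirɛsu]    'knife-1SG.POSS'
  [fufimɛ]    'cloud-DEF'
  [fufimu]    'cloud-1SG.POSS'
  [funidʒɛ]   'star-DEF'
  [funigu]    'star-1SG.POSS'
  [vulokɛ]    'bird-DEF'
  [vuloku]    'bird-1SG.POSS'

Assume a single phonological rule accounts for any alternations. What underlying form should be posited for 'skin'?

The stem for 'skin' ends in [dʒ] in [lifadʒɛ] but [g] in [lifagu].
If /g/ were underlying and a rule turned it into [dʒ] before the DEF suffix, 'ear' would also alternate; but it has [g] in both [ropogɛ] and [ropogu].
So /dʒ/ is underlying, and a rule of depalatalization — palato-alveolar /dʒ/ and /ʃ/ become [g] and [s] when no front vowel follows — gives [g].

/lifadʒ/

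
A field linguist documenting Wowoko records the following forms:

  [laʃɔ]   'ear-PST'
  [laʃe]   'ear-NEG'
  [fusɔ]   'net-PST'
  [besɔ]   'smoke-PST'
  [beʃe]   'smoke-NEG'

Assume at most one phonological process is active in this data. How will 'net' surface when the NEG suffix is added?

[fuʃe]

In [besɔ] and [beʃe] the final segment of 'smoke' alternates: [s] ~ [ʃ].
But 'ear' keeps [ʃ] in both environments ([laʃɔ], [laʃe]), so there is no rule changing /ʃ/ to [s] before the PST suffix.
Therefore /s/ is basic and [ʃ] is derived by palatalization before a front vowel (/s/ becomes palato-alveolar [ʃ] before a front vowel).
From [fusɔ] the stem 'net' is /fus/; before a front vowel this yields [fuʃe].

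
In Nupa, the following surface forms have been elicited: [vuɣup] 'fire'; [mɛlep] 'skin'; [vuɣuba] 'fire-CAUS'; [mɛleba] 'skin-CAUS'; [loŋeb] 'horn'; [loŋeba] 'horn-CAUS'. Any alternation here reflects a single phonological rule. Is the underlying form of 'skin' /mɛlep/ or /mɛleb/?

The root 'skin' surfaces as [mɛlep] and [mɛleba], with a stem-final [p] ~ [b] alternation.
If /b/ were underlying and a rule turned it into [p] in isolation, 'horn' would also alternate; but it has [b] in both [loŋeb] and [loŋeba].
Therefore /p/ is basic and [b] is derived by intervocalic voicing (voiceless stops become voiced between vowels).

/mɛlep/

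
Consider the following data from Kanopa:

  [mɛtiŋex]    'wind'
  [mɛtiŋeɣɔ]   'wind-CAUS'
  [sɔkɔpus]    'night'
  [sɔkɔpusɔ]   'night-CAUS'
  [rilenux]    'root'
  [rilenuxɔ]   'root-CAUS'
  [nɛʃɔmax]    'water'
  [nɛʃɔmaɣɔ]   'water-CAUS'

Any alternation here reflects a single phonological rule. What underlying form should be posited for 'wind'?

'wind' shows [x] ~ [ɣ] at the end of the stem ([mɛtiŋex] vs [mɛtiŋeɣɔ]).
The stem 'root' ([rilenux], [rilenuxɔ]) shows [x] unchanged in both environments, so [x] cannot be basic with [ɣ] derived before the CAUS suffix.
The alternation reflects word-final obstruent devoicing: voiced obstruents become voiceless word-finally. /ɣ/ is underlying.

/mɛtiŋeɣ/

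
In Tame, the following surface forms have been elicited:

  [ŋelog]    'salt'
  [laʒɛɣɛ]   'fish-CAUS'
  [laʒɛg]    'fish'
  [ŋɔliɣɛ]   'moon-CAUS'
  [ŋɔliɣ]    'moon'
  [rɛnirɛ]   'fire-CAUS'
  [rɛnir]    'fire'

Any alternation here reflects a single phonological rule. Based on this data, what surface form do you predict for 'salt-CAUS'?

The stem for 'fish' ends in [ɣ] in [laʒɛɣɛ] but [g] in [laʒɛg].
Compare 'moon', with invariant [ɣ] in [ŋɔliɣɛ] and [ŋɔliɣ]: an analysis with underlying /ɣ/ and a rule producing [g] in isolation would wrongly predict alternation here too.
The underlying segment must be /g/; voiced stops become fricatives between vowels, yielding [ɣ] there.
The one attested form of 'salt', [ŋelog], shows underlying /ŋelog/. Applying the same rule between vowels gives [ŋeloɣɛ].

[ŋeloɣɛ]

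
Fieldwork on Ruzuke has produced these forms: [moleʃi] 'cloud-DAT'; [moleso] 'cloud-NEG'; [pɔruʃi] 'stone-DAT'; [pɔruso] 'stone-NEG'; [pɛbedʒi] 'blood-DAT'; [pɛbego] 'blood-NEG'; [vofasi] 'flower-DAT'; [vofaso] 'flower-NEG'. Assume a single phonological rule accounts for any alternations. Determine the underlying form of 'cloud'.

/moleʃ/

In [moleʃi] and [moleso] the final segment of 'cloud' alternates: [ʃ] ~ [s].
But 'flower' keeps [s] in both environments ([vofasi], [vofaso]), so there is no rule changing /s/ to [ʃ] before the DAT suffix.
So /ʃ/ is underlying, and a rule of depalatalization — palato-alveolar /dʒ/ and /ʃ/ become [g] and [s] when no front vowel follows — gives [s].
The underlying form of 'cloud' is therefore /moleʃ/.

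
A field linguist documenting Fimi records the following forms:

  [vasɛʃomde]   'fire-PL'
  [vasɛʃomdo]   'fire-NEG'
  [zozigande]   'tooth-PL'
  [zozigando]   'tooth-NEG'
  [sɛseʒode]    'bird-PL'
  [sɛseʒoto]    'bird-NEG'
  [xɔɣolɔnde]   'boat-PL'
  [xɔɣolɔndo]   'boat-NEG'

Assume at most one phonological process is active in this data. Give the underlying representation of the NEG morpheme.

The NEG suffix surfaces as [-do] and [-to], depending on the final segment of the stem.
By contrast the PL suffix keeps its initial [d] throughout — that segment must be underlying.
The NEG suffix is therefore /-to/ underlyingly, with post-nasal voicing: voiceless stops become voiced after a nasal.

/-to/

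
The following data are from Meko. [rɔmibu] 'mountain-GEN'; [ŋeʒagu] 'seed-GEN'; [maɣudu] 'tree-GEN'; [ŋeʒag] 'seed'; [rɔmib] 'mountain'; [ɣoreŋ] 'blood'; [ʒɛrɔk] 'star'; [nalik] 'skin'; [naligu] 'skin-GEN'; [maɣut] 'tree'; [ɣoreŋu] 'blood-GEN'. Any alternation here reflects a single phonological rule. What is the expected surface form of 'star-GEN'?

[ʒɛrɔgu]

The root 'skin' surfaces as [naligu] and [nalik], with a stem-final [g] ~ [k] alternation.
Compare 'seed', with invariant [g] in [ŋeʒagu] and [ŋeʒag]: an analysis with underlying /g/ and a rule producing [k] in isolation would wrongly predict alternation here too.
The alternation reflects intervocalic voicing: voiceless stops become voiced between vowels. /k/ is underlying.
The one attested form of 'star', [ʒɛrɔk], shows underlying /ʒɛrɔk/. Applying the same rule between vowels gives [ʒɛrɔgu].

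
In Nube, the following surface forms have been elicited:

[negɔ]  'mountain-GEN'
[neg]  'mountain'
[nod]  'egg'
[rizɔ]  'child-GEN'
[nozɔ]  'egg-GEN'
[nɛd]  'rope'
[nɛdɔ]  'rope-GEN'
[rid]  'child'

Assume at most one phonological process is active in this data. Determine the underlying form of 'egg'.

/noz/

The stem for 'egg' ends in [d] in [nod] but [z] in [nozɔ].
The stem 'rope' ([nɛd], [nɛdɔ]) shows [d] unchanged in both environments, so [d] cannot be basic with [z] derived before the GEN suffix.
The alternation reflects word-final hardening: voiced fricatives become stops word-finally. /z/ is underlying.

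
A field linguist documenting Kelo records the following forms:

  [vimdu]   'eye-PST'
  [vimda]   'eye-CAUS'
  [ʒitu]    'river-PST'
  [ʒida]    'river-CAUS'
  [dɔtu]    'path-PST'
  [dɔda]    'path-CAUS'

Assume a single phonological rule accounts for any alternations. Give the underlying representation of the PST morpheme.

/-tu/

The PST morpheme has two allomorphs, [-du] and [-tu].
The CAUS suffix, which begins with [d], is invariant after every stem; so [d] is not altered by any rule here.
The PST suffix is therefore /-tu/ underlyingly, with post-nasal voicing: voiceless stops become voiced after a nasal.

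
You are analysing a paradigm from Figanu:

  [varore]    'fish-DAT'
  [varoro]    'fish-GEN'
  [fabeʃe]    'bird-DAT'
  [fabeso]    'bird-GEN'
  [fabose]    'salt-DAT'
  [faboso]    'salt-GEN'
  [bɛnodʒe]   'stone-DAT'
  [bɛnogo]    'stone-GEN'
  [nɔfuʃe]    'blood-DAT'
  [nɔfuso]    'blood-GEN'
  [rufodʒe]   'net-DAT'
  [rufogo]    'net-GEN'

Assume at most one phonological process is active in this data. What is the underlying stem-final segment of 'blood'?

'blood' shows [ʃ] ~ [s] at the end of the stem ([nɔfuʃe] vs [nɔfuso]).
If /s/ were underlying and a rule turned it into [ʃ] before the DAT suffix, 'salt' would also alternate; but it has [s] in both [fabose] and [faboso].
The alternation reflects depalatalization: palato-alveolar /dʒ/ and /ʃ/ become [g] and [s] when no front vowel follows. /ʃ/ is underlying.

/ʃ/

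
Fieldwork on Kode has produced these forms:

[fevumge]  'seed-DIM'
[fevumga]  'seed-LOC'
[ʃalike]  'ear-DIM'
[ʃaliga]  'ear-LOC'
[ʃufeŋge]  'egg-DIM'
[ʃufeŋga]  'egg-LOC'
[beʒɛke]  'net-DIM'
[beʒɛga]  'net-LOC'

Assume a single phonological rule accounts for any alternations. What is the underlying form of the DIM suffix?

The DIM morpheme has two allomorphs, [-ge] and [-ke].
By contrast the LOC suffix keeps its initial [g] throughout — that segment must be underlying.
So the underlying form is /-ke/, and voiceless stops become voiced after a nasal.

/-ke/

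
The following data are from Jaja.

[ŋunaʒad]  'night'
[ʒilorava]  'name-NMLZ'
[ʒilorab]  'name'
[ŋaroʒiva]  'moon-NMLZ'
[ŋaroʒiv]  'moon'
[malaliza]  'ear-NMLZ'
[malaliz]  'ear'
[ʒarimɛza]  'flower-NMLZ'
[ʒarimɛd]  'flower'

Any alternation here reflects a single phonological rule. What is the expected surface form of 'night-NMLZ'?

The root 'flower' surfaces as [ʒarimɛza] and [ʒarimɛd], with a stem-final [z] ~ [d] alternation.
The stem 'ear' ([malaliza], [malaliz]) shows [z] unchanged in both environments, so [z] cannot be basic with [d] derived in isolation.
The underlying segment must be /d/; voiced stops become fricatives between vowels, yielding [z] there.
The one attested form of 'night', [ŋunaʒad], shows underlying /ŋunaʒad/. Applying the same rule between vowels gives [ŋunaʒaza].

[ŋunaʒaza]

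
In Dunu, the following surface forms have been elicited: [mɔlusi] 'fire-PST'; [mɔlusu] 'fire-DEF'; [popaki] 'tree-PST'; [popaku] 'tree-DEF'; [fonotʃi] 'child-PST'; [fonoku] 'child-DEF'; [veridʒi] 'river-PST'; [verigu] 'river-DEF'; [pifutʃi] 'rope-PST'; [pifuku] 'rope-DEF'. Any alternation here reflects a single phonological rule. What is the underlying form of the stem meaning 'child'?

The stem for 'child' ends in [tʃ] in [fonotʃi] but [k] in [fonoku].
But 'tree' keeps [k] in both environments ([popaki], [popaku]), so there is no rule changing /k/ to [tʃ] before the PST suffix.
Therefore /tʃ/ is basic and [k] is derived by depalatalization (palato-alveolar /tʃ/ and /dʒ/ become [k] and [g] when no front vowel follows).

/fonotʃ/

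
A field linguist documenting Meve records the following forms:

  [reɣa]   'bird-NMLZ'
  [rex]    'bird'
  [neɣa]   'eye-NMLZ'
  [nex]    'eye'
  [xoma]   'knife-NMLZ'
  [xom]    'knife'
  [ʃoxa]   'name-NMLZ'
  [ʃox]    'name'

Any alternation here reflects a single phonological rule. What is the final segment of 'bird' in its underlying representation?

In [reɣa] and [rex] the final segment of 'bird' alternates: [ɣ] ~ [x].
But 'name' keeps [x] in both environments ([ʃoxa], [ʃox]), so there is no rule changing /x/ to [ɣ] before the NMLZ suffix.
The underlying segment must be /ɣ/; voiced obstruents become voiceless word-finally, yielding [x] there.

/ɣ/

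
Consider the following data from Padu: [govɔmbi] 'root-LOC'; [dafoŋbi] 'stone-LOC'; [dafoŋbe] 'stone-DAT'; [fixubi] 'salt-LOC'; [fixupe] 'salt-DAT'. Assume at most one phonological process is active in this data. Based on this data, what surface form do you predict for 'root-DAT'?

[govɔmbe]

The DAT morpheme has two allomorphs, [-be] and [-pe].
The LOC suffix, which begins with [b], is invariant after every stem; so [b] is not altered by any rule here.
The DAT suffix is therefore /-pe/ underlyingly, with post-nasal voicing: voiceless stops become voiced after a nasal.
After 'root', which ends in a nasal, the suffix surfaces as [-be], giving [govɔmbe].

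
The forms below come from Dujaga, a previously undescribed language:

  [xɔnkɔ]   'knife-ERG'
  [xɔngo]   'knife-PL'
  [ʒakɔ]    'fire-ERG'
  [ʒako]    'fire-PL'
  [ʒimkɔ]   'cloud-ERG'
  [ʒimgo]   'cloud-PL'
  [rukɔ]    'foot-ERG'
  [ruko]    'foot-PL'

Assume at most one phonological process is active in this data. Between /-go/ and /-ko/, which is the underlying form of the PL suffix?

The PL morpheme has two allomorphs, [-go] and [-ko].
By contrast the ERG suffix keeps its initial [k] throughout — that segment must be underlying.
So the underlying form is /-go/, and voiced stops become voiceless after a vowel.

/-go/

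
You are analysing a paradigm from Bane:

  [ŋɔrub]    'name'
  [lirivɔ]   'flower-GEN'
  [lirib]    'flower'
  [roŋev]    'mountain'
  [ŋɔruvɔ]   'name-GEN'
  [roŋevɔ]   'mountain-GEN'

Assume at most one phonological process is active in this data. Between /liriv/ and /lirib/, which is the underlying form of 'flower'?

/lirib/

'flower' shows [b] ~ [v] at the end of the stem ([lirib] vs [lirivɔ]).
Compare 'mountain', with invariant [v] in [roŋev] and [roŋevɔ]: an analysis with underlying /v/ and a rule producing [b] in isolation would wrongly predict alternation here too.
Therefore /b/ is basic and [v] is derived by intervocalic spirantization (voiced stops become fricatives between vowels).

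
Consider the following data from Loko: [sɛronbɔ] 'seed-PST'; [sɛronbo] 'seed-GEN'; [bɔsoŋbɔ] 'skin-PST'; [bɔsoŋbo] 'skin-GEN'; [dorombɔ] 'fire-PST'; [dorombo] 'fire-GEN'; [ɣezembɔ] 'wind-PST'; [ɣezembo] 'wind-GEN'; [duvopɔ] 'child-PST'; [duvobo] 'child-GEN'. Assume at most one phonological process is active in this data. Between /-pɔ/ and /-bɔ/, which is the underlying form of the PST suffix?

/-pɔ/

The PST morpheme has two allomorphs, [-bɔ] and [-pɔ].
By contrast the GEN suffix keeps its initial [b] throughout — that segment must be underlying.
So the underlying form is /-pɔ/, and voiceless stops become voiced after a nasal.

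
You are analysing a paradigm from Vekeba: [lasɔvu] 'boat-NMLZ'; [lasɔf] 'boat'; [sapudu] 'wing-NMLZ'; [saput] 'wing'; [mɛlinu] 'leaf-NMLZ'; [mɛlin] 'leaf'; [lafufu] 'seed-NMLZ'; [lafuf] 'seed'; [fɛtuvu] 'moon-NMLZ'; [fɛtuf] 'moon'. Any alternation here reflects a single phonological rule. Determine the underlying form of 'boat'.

The root 'boat' surfaces as [lasɔvu] and [lasɔf], with a stem-final [v] ~ [f] alternation.
But 'seed' keeps [f] in both environments ([lafufu], [lafuf]), so there is no rule changing /f/ to [v] before the NMLZ suffix.
The underlying segment must be /v/; voiced obstruents become voiceless word-finally, yielding [f] there.
The underlying form of 'boat' is therefore /lasɔv/.

/lasɔv/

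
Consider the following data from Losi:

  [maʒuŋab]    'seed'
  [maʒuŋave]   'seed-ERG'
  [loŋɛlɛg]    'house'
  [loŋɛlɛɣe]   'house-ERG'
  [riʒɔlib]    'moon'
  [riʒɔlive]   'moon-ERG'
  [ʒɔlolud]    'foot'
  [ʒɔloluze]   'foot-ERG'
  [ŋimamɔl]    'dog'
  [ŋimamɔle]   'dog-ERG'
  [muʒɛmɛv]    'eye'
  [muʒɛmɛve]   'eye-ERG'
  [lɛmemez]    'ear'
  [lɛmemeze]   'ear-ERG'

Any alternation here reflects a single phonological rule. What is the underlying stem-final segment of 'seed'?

In [maʒuŋab] and [maʒuŋave] the final segment of 'seed' alternates: [b] ~ [v].
But 'eye' keeps [v] in both environments ([muʒɛmɛv], [muʒɛmɛve]), so there is no rule changing /v/ to [b] in isolation.
So /b/ is underlying, and a rule of intervocalic spirantization — voiced stops become fricatives between vowels — gives [v].

/b/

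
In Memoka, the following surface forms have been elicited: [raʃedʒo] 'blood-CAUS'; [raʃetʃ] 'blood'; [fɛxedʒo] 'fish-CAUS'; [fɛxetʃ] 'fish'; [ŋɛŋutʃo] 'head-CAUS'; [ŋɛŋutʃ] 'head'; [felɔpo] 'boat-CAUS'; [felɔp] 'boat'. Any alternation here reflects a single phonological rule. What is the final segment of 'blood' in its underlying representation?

/dʒ/

The stem for 'blood' ends in [dʒ] in [raʃedʒo] but [tʃ] in [raʃetʃ].
But 'head' keeps [tʃ] in both environments ([ŋɛŋutʃo], [ŋɛŋutʃ]), so there is no rule changing /tʃ/ to [dʒ] before the CAUS suffix.
The underlying segment must be /dʒ/; voiced obstruents become voiceless word-finally, yielding [tʃ] there.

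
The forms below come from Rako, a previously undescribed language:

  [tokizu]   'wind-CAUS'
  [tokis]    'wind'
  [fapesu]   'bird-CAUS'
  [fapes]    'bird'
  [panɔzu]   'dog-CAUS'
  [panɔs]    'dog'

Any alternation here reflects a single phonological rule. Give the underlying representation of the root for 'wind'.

/tokiz/

The root 'wind' surfaces as [tokizu] and [tokis], with a stem-final [z] ~ [s] alternation.
If /s/ were underlying and a rule turned it into [z] before the CAUS suffix, 'bird' would also alternate; but it has [s] in both [fapesu] and [fapes].
The alternation reflects word-final obstruent devoicing: voiced obstruents become voiceless word-finally. /z/ is underlying.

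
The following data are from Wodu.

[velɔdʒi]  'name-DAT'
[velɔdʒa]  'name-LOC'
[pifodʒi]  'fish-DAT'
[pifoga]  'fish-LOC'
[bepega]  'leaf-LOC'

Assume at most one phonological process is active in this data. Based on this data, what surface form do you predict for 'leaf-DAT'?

[bepedʒi]

'fish' shows [dʒ] ~ [g] at the end of the stem ([pifodʒi] vs [pifoga]).
But 'name' keeps [dʒ] in both environments ([velɔdʒi], [velɔdʒa]), so there is no rule changing /dʒ/ to [g] before the LOC suffix.
The underlying segment must be /g/; /g/ becomes palato-alveolar [dʒ] before a front vowel, yielding [dʒ] there.
The one attested form of 'leaf', [bepega], shows underlying /bepeg/. Applying the same rule before a front vowel gives [bepedʒi].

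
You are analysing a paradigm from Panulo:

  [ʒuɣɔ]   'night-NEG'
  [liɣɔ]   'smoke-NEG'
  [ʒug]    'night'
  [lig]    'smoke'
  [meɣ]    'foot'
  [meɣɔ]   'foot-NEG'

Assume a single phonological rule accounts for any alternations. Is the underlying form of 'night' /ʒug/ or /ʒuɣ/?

The root 'night' surfaces as [ʒug] and [ʒuɣɔ], with a stem-final [g] ~ [ɣ] alternation.
Compare 'foot', with invariant [ɣ] in [meɣ] and [meɣɔ]: an analysis with underlying /ɣ/ and a rule producing [g] in isolation would wrongly predict alternation here too.
So /g/ is underlying, and a rule of intervocalic spirantization — voiced stops become fricatives between vowels — gives [ɣ].

/ʒug/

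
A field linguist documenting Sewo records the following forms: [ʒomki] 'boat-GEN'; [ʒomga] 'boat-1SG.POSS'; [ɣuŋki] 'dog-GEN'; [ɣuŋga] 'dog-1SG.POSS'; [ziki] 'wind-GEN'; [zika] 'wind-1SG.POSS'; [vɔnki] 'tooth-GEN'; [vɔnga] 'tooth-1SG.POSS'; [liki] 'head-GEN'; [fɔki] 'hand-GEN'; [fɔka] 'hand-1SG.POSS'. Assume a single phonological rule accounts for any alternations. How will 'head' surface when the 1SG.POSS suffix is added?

[lika]

The 1SG.POSS morpheme has two allomorphs, [-ga] and [-ka].
By contrast the GEN suffix keeps its initial [k] throughout — that segment must be underlying.
So the underlying form is /-ga/, and voiced stops become voiceless after a vowel.
After 'head', which ends in a vowel, the suffix surfaces as [-ka], giving [lika].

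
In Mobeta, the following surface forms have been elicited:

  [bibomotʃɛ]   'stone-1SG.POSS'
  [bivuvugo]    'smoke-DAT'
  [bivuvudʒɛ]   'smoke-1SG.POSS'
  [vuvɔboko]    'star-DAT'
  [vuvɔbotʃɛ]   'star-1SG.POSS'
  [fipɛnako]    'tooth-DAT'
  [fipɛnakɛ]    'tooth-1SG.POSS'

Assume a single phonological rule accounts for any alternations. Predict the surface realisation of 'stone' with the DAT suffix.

'star' shows [k] ~ [tʃ] at the end of the stem ([vuvɔboko] vs [vuvɔbotʃɛ]).
The stem 'tooth' ([fipɛnako], [fipɛnakɛ]) shows [k] unchanged in both environments, so [k] cannot be basic with [tʃ] derived before the 1SG.POSS suffix.
The alternation reflects depalatalization: palato-alveolar /tʃ/ and /dʒ/ become [k] and [g] when no front vowel follows. /tʃ/ is underlying.
The one attested form of 'stone', [bibomotʃɛ], shows underlying /bibomotʃ/. Applying the same rule when no front vowel follows gives [bibomoko].

[bibomoko]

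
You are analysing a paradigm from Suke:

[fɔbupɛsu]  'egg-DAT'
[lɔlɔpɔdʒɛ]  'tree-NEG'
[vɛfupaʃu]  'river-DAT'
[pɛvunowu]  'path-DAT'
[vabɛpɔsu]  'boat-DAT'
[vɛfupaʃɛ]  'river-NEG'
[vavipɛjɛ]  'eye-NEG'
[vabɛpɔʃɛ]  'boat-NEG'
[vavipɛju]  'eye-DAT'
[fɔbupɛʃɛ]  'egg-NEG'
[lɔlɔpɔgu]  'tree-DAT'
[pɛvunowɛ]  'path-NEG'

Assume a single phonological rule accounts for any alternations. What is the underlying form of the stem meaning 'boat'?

The stem for 'boat' ends in [ʃ] in [vabɛpɔʃɛ] but [s] in [vabɛpɔsu].
Compare 'river', with invariant [ʃ] in [vɛfupaʃɛ] and [vɛfupaʃu]: an analysis with underlying /ʃ/ and a rule producing [s] before the DAT suffix would wrongly predict alternation here too.
Therefore /s/ is basic and [ʃ] is derived by palatalization before a front vowel (/g/ and /s/ become palato-alveolar [dʒ] and [ʃ] before a front vowel).

/vabɛpɔs/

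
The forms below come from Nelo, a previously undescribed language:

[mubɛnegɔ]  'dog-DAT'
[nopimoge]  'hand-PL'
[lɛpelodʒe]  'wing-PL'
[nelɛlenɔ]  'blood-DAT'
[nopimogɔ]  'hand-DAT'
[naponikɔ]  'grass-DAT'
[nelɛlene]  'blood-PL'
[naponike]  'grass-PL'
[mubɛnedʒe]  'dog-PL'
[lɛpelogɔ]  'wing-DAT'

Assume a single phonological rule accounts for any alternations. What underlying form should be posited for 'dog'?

/mubɛnedʒ/

The stem for 'dog' ends in [dʒ] in [mubɛnedʒe] but [g] in [mubɛnegɔ].
The stem 'hand' ([nopimoge], [nopimogɔ]) shows [g] unchanged in both environments, so [g] cannot be basic with [dʒ] derived before the PL suffix.
The underlying segment must be /dʒ/; palato-alveolar /dʒ/ becomes [g] when no front vowel follows, yielding [g] there.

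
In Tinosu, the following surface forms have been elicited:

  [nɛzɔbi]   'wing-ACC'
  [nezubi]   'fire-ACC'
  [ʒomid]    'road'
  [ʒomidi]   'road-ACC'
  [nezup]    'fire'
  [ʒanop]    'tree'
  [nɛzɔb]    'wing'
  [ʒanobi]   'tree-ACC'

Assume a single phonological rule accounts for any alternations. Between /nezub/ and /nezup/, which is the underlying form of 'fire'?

/nezup/

The stem for 'fire' ends in [b] in [nezubi] but [p] in [nezup].
Compare 'wing', with invariant [b] in [nɛzɔbi] and [nɛzɔb]: an analysis with underlying /b/ and a rule producing [p] in isolation would wrongly predict alternation here too.
So /p/ is underlying, and a rule of intervocalic voicing — voiceless stops become voiced between vowels — gives [b].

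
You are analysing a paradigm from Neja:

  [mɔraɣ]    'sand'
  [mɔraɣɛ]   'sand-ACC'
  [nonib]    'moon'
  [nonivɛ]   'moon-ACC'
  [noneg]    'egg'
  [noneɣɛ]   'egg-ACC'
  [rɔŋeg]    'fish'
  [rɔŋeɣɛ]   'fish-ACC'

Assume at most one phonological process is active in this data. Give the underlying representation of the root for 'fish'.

In [rɔŋeg] and [rɔŋeɣɛ] the final segment of 'fish' alternates: [g] ~ [ɣ].
Compare 'sand', with invariant [ɣ] in [mɔraɣ] and [mɔraɣɛ]: an analysis with underlying /ɣ/ and a rule producing [g] in isolation would wrongly predict alternation here too.
Therefore /g/ is basic and [ɣ] is derived by intervocalic spirantization (voiced stops become fricatives between vowels).

/rɔŋeg/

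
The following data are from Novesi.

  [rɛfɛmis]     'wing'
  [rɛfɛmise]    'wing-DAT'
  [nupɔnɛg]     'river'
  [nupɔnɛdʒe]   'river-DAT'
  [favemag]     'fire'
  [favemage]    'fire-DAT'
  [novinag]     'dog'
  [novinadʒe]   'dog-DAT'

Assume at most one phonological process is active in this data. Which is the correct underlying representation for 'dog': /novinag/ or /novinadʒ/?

'dog' shows [g] ~ [dʒ] at the end of the stem ([novinag] vs [novinadʒe]).
Compare 'fire', with invariant [g] in [favemag] and [favemage]: an analysis with underlying /g/ and a rule producing [dʒ] before the DAT suffix would wrongly predict alternation here too.
The underlying segment must be /dʒ/; palato-alveolar /dʒ/ becomes [g] when no front vowel follows, yielding [g] there.

/novinadʒ/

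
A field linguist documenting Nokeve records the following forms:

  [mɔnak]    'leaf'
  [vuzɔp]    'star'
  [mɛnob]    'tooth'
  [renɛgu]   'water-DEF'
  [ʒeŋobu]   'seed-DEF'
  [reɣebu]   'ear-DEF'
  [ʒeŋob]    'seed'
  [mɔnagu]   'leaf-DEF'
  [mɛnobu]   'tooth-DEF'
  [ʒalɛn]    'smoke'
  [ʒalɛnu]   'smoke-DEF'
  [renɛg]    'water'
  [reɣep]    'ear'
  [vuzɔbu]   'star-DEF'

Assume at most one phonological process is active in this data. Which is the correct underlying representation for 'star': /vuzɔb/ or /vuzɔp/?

'star' shows [p] ~ [b] at the end of the stem ([vuzɔp] vs [vuzɔbu]).
The stem 'tooth' ([mɛnob], [mɛnobu]) shows [b] unchanged in both environments, so [b] cannot be basic with [p] derived in isolation.
The underlying segment must be /p/; voiceless stops become voiced between vowels, yielding [b] there.

/vuzɔp/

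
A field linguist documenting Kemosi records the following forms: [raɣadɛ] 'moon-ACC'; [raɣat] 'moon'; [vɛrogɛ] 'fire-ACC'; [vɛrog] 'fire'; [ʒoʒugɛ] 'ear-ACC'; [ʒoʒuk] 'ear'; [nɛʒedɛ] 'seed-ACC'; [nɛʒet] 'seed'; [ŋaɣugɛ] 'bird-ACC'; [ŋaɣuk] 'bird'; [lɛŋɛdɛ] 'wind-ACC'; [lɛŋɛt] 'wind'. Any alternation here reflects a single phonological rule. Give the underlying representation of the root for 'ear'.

/ʒoʒuk/

In [ʒoʒugɛ] and [ʒoʒuk] the final segment of 'ear' alternates: [g] ~ [k].
Compare 'fire', with invariant [g] in [vɛrogɛ] and [vɛrog]: an analysis with underlying /g/ and a rule producing [k] in isolation would wrongly predict alternation here too.
The underlying segment must be /k/; voiceless stops become voiced between vowels, yielding [g] there.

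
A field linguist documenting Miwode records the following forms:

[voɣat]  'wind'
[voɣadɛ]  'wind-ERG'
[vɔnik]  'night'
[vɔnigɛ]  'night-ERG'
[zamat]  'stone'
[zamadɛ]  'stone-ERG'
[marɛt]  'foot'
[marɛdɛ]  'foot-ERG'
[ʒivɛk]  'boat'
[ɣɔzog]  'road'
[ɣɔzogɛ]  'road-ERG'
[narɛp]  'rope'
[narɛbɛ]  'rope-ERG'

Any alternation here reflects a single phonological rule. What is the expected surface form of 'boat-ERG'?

In [vɔnik] and [vɔnigɛ] the final segment of 'night' alternates: [k] ~ [g].
The stem 'road' ([ɣɔzog], [ɣɔzogɛ]) shows [g] unchanged in both environments, so [g] cannot be basic with [k] derived in isolation.
The underlying segment must be /k/; voiceless stops become voiced between vowels, yielding [g] there.
From [ʒivɛk] the stem 'boat' is /ʒivɛk/; between vowels this yields [ʒivɛgɛ].

[ʒivɛgɛ]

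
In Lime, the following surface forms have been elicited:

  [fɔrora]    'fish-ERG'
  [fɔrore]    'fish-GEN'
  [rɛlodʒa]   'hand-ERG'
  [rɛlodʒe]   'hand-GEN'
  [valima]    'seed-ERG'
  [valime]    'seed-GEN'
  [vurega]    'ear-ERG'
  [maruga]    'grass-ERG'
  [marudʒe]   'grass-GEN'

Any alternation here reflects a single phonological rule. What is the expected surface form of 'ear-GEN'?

In [maruga] and [marudʒe] the final segment of 'grass' alternates: [g] ~ [dʒ].
The stem 'hand' ([rɛlodʒa], [rɛlodʒe]) shows [dʒ] unchanged in both environments, so [dʒ] cannot be basic with [g] derived before the ERG suffix.
The underlying segment must be /g/; /g/ becomes palato-alveolar [dʒ] before a front vowel, yielding [dʒ] there.
From [vurega] the stem 'ear' is /vureg/; before a front vowel this yields [vuredʒe].

[vuredʒe]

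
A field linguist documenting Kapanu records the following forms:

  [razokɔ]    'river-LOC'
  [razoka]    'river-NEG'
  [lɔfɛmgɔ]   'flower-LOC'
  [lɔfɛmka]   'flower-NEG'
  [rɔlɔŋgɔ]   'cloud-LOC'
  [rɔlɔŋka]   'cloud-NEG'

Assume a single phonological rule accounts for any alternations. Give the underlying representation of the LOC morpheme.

The LOC morpheme has two allomorphs, [-gɔ] and [-kɔ].
The NEG suffix, which begins with [k], is invariant after every stem; so [k] is not altered by any rule here.
So the underlying form is /-gɔ/, and voiced stops become voiceless after a vowel.

/-gɔ/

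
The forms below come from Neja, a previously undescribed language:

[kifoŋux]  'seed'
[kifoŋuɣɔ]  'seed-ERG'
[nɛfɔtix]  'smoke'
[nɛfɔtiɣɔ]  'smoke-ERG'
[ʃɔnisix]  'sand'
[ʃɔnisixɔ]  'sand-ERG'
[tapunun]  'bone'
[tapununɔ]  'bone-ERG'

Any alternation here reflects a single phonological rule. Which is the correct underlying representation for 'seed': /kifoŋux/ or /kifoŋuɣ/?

/kifoŋuɣ/

In [kifoŋux] and [kifoŋuɣɔ] the final segment of 'seed' alternates: [x] ~ [ɣ].
But 'sand' keeps [x] in both environments ([ʃɔnisix], [ʃɔnisixɔ]), so there is no rule changing /x/ to [ɣ] before the ERG suffix.
Therefore /ɣ/ is basic and [x] is derived by word-final obstruent devoicing (voiced obstruents become voiceless word-finally).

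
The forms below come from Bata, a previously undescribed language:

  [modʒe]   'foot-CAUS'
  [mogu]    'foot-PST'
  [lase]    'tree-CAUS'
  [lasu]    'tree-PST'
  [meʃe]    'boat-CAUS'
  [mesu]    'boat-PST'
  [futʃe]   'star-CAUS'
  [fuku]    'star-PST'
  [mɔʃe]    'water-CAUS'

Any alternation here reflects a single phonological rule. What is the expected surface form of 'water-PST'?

[mɔsu]

The stem for 'boat' ends in [ʃ] in [meʃe] but [s] in [mesu].
The stem 'tree' ([lase], [lasu]) shows [s] unchanged in both environments, so [s] cannot be basic with [ʃ] derived before the CAUS suffix.
So /ʃ/ is underlying, and a rule of depalatalization — palato-alveolar /tʃ/, /dʒ/ and /ʃ/ become [k], [g] and [s] when no front vowel follows — gives [s].
From [mɔʃe] the stem 'water' is /mɔʃ/; when no front vowel follows this yields [mɔsu].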